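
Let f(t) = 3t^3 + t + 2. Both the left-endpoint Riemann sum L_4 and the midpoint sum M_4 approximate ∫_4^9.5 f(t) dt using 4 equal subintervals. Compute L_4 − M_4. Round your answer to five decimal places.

-1482.19092

L_4 ≈ 4430.0888672.
M_4 ≈ 5912.2797852.
L_4 − M_4 ≈ -1482.19092.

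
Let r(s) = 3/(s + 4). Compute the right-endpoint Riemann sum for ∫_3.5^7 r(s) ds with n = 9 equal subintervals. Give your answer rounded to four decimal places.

Δs = (7 − 3.5)/9 = 7/18.
Right endpoints: 35/9, 77/18, 14/3, 91/18, 49/9, 35/6, 56/9, 119/18, 7.
r(35/9) = 27/71, r(77/18) = 54/149, r(14/3) = 9/26, r(91/18) = 54/163, r(49/9) = 27/85, r(35/6) = 18/59, r(56/9) = 27/92, r(119/18) = 54/191, r(7) = 3/11.
Sum = Δs · [r(35/9) + r(77/18) + r(14/3) + ...].
Sum ≈ 1.1246.

1.1246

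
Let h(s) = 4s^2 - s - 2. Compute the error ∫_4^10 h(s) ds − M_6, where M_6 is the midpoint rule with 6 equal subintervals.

Exact integral: ∫_4^10 h(s) ds = 1194.
M_6 = 1192.
Error = 1194 − 1192 = 2.

2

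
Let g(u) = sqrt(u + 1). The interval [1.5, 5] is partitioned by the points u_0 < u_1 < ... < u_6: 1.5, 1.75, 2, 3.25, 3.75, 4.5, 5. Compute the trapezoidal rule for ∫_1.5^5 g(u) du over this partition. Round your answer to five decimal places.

Subinterval widths: 0.25, 0.25, 1.25, 0.5, 0.75, 0.5.
g(1.5) ≈ 1.58114, g(1.75) ≈ 1.65831, g(2) ≈ 1.73205, g(3.25) ≈ 2.06155, g(3.75) ≈ 2.17945, g(4.5) ≈ 2.34521, g(5) ≈ 2.44949.
On each subinterval the trapezoid contributes (Δu_i/2)·[g(u_{i-1}) + g(u_i)].
Sum ≈ 7.15540.

7.15540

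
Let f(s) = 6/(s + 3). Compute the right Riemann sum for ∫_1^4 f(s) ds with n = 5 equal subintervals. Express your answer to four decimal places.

3.1724

Δs = (4 − 1)/5 = 0.6.
Right endpoints: 1.6, 2.2, 2.8, 3.4, 4.
f(1.6) = 30/23, f(2.2) = 15/13, f(2.8) = 30/29, f(3.4) = 0.9375, f(4) = 6/7.
Sum = Δs · [f(1.6) + f(2.2) + f(2.8) + f(3.4) + f(4)].
Sum ≈ 3.1724.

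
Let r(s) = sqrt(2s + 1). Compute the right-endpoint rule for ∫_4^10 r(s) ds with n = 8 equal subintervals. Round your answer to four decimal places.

Δs = (10 − 4)/8 = 0.75.
Right endpoints: 4.75, 5.5, 6.25, 7, 7.75, 8.5, 9.25, 10.
r(4.75) ≈ 3.2404, r(5.5) ≈ 3.4641, r(6.25) ≈ 3.6742, r(7) ≈ 3.8730, r(7.75) ≈ 4.0620, r(8.5) ≈ 4.2426, r(9.25) ≈ 4.4159, r(10) ≈ 4.5826.
Sum = Δs · [r(4.75) + r(5.5) + r(6.25) + ...].
Sum ≈ 23.6661.

23.6661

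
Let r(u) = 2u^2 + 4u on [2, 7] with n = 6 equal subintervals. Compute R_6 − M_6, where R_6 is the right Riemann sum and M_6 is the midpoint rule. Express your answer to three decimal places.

47.569

R_6 ≈ 360.32407.
M_6 ≈ 312.75463.
R_6 − M_6 ≈ 47.569.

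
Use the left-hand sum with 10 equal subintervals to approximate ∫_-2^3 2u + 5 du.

Δu = (3 − (-2))/10 = 0.5.
Left endpoints: -2, -1.5, -1, -0.5, 0, 0.5, 1, 1.5, 2, 2.5.
f(-2) = 1, f(-1.5) = 2, f(-1) = 3, f(-0.5) = 4, f(0) = 5, f(0.5) = 6, f(1) = 7, f(1.5) = 8, f(2) = 9, f(2.5) = 10.
Sum = Δu · [f(-2) + f(-1.5) + f(-1) + ...].
Sum = 27.5.

27.5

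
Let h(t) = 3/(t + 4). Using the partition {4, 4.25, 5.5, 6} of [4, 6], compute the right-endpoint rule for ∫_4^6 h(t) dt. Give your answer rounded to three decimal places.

0.636

Subinterval widths: 0.25, 1.25, 0.5.
Right endpoints: 4.25, 5.5, 6.
h(4.25) = 4/11, h(5.5) = 6/19, h(6) = 0.3.
Sum = Σ Δt_i · h(t_i).
Sum ≈ 0.636.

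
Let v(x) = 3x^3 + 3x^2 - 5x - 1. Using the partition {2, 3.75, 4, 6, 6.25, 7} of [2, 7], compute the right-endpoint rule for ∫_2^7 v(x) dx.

Subinterval widths: 1.75, 0.25, 2, 0.25, 0.75.
Right endpoints: 3.75, 4, 6, 6.25, 7.
v(3.75) = 180.640625, v(4) = 219, v(6) = 725, v(6.25) = 817.359375, v(7) = 1140.
Sum = Σ Δx_i · v(x_i).
Sum = 2880.2109375.

2880.2109375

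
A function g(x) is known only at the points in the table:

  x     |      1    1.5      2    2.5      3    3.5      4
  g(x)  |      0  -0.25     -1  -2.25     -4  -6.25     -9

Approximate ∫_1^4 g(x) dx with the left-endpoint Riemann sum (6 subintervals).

-6.875

Δx = 0.5.
Sum = 0.5·[0 + (-0.25) + (-1) + (-2.25) + (-4) + (-6.25)] = -6.875.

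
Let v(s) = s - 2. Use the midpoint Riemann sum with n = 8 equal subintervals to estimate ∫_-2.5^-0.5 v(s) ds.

Δs = (-0.5 − (-2.5))/8 = 0.25.
Midpoints: -2.375, -2.125, -1.875, -1.625, -1.375, -1.125, -0.875, -0.625.
v(-2.375) = -4.375, v(-2.125) = -4.125, v(-1.875) = -3.875, v(-1.625) = -3.625, v(-1.375) = -3.375, v(-1.125) = -3.125, v(-0.875) = -2.875, v(-0.625) = -2.625.
Sum = Δs · [v(-2.375) + v(-2.125) + v(-1.875) + ...].
Sum = -7.

-7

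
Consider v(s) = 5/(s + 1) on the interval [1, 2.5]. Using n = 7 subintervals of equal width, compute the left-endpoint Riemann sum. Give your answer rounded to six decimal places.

Δs = (2.5 − 1)/7 = 3/14.
Left endpoints: 1, 17/14, 10/7, 23/14, 13/7, 29/14, 16/7.
v(1) = 2.5, v(17/14) = 70/31, v(10/7) = 35/17, v(23/14) = 70/37, v(13/7) = 1.75, v(29/14) = 70/43, v(16/7) = 35/23.
Sum = Δs · [v(1) + v(17/14) + v(10/7) + ...].
Sum ≈ 2.916091.

2.916091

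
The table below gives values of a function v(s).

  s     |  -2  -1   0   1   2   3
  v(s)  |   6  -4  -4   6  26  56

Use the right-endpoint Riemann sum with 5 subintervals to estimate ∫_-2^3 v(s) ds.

80

Δs = 1.
Sum = 1·[(-4) + (-4) + 6 + 26 + 56] = 80.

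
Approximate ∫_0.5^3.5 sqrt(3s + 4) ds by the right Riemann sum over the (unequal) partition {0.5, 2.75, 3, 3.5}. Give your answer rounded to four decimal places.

10.6803

Subinterval widths: 2.25, 0.25, 0.5.
Right endpoints: 2.75, 3, 3.5.
f(2.75) ≈ 3.5000, f(3) ≈ 3.6056, f(3.5) ≈ 3.8079.
Sum = Σ Δs_i · f(s_i).
Sum ≈ 10.6803.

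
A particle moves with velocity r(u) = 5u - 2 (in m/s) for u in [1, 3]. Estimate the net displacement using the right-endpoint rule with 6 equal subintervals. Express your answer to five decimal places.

17.66667

Δu = (3 − 1)/6 = 1/3.
Right endpoints: 4/3, 5/3, 2, 7/3, 8/3, 3.
r(4/3) = 14/3, r(5/3) = 19/3, r(2) = 8, r(7/3) = 29/3, r(8/3) = 34/3, r(3) = 13.
Sum = Δu · [r(4/3) + r(5/3) + r(2) + ...].
Sum ≈ 17.66667.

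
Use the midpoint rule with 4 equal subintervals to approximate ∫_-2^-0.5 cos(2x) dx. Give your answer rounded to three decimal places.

Δx = (-0.5 − (-2))/4 = 0.375.
Midpoints: -1.8125, -1.4375, -1.0625, -0.6875.
f(-1.8125) ≈ -0.885, f(-1.4375) ≈ -0.965, f(-1.0625) ≈ -0.526, f(-0.6875) ≈ 0.195.
Sum = Δx · [f(-1.8125) + f(-1.4375) + f(-1.0625) + f(-0.6875)].
Sum ≈ -0.818.

-0.818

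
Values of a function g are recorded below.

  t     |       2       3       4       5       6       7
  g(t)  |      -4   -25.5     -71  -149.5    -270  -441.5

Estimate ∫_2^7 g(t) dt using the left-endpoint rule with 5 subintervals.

Δt = 1.
Sum = 1·[(-4) + (-25.5) + (-71) + (-149.5) + (-270)] = -520.

-520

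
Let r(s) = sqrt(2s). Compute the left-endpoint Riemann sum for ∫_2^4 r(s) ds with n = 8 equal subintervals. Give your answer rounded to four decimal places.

Δs = (4 − 2)/8 = 0.25.
Left endpoints: 2, 2.25, 2.5, 2.75, 3, 3.25, 3.5, 3.75.
r(2) ≈ 2.0000, r(2.25) ≈ 2.1213, r(2.5) ≈ 2.2361, r(2.75) ≈ 2.3452, r(3) ≈ 2.4495, r(3.25) ≈ 2.5495, r(3.5) ≈ 2.6458, r(3.75) ≈ 2.7386.
Sum = Δs · [r(2) + r(2.25) + r(2.5) + ...].
Sum ≈ 4.7715.

4.7715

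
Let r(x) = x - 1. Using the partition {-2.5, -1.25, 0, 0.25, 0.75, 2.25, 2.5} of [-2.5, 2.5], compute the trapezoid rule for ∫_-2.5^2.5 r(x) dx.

Subinterval widths: 1.25, 1.25, 0.25, 0.5, 1.5, 0.25.
r(-2.5) = -3.5, r(-1.25) = -2.25, r(0) = -1, r(0.25) = -0.75, r(0.75) = -0.25, r(2.25) = 1.25, r(2.5) = 1.5.
On each subinterval the trapezoid contributes (Δx_i/2)·[r(x_{i-1}) + r(x_i)].
Sum = -5.

-5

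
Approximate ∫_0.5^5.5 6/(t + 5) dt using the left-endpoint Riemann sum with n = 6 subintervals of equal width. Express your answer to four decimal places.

4.1045

Δt = (5.5 − 0.5)/6 = 5/6.
Left endpoints: 0.5, 4/3, 13/6, 3, 23/6, 14/3.
f(0.5) = 12/11, f(4/3) = 18/19, f(13/6) = 36/43, f(3) = 0.75, f(23/6) = 36/53, f(14/3) = 18/29.
Sum = Δt · [f(0.5) + f(4/3) + f(13/6) + ...].
Sum ≈ 4.1045.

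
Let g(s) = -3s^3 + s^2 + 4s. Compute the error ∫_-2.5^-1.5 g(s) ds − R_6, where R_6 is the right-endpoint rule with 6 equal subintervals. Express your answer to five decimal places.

2.97454

Exact integral: ∫_-2.5^-1.5 g(s) ds ≈ 21.5833333.
R_6 ≈ 18.6087963.
Error ≈ 21.5833333 − 18.6087963 ≈ 2.97454.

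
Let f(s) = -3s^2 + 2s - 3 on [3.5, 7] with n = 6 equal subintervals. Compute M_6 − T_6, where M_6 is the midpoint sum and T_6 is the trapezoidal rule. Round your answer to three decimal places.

M_6 ≈ -273.57726.
T_6 ≈ -274.47049.
M_6 − T_6 ≈ 0.893.

0.893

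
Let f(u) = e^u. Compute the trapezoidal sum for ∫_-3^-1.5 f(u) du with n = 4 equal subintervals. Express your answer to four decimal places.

Δu = (-1.5 − (-3))/4 = 0.375.
f(-3) ≈ 0.0498, f(-2.625) ≈ 0.0724, f(-2.25) ≈ 0.1054, f(-1.875) ≈ 0.1534, f(-1.5) ≈ 0.2231.
T_4 = (Δu/2)·[f(u_0) + 2f(u_1) + 2f(u_2) + 2f(u_3) + f(u_4)].
Sum ≈ 0.1754.

0.1754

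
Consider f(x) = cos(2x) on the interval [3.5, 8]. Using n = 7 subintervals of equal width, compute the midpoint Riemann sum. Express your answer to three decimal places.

-0.507

Δx = (8 − 3.5)/7 = 9/14.
Midpoints: 107/28, 125/28, 143/28, 5.75, 179/28, 197/28, 215/28.
f(107/28) ≈ 0.210, f(125/28) ≈ -0.879, f(143/28) ≈ -0.704, f(5.75) ≈ 0.483, f(179/28) ≈ 0.976, f(197/28) ≈ 0.066, f(215/28) ≈ -0.939.
Sum = Δx · [f(107/28) + f(125/28) + f(143/28) + ...].
Sum ≈ -0.507.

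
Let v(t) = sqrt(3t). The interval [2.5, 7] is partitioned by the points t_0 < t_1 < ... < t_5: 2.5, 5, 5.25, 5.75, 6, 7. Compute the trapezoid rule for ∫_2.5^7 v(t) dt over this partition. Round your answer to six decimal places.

16.737283

Subinterval widths: 2.5, 0.25, 0.5, 0.25, 1.
v(2.5) ≈ 2.738613, v(5) ≈ 3.872983, v(5.25) ≈ 3.968627, v(5.75) ≈ 4.153312, v(6) ≈ 4.242641, v(7) ≈ 4.582576.
On each subinterval the trapezoid contributes (Δt_i/2)·[v(t_{i-1}) + v(t_i)].
Sum ≈ 16.737283.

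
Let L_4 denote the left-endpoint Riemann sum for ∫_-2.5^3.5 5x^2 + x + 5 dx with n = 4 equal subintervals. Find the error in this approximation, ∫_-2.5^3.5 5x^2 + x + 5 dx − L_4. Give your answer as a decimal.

15.75

Exact integral: ∫_-2.5^3.5 f(x) dx = 130.5.
L_4 = 114.75.
Error = 130.5 − 114.75 = 15.75.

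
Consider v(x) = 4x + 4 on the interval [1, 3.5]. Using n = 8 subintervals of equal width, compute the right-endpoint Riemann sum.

34.0625

Δx = (3.5 − 1)/8 = 0.3125.
Right endpoints: 1.3125, 1.625, 1.9375, 2.25, 2.5625, 2.875, 3.1875, 3.5.
v(1.3125) = 9.25, v(1.625) = 10.5, v(1.9375) = 11.75, v(2.25) = 13, v(2.5625) = 14.25, v(2.875) = 15.5, v(3.1875) = 16.75, v(3.5) = 18.
Sum = Δx · [v(1.3125) + v(1.625) + v(1.9375) + ...].
Sum = 34.0625.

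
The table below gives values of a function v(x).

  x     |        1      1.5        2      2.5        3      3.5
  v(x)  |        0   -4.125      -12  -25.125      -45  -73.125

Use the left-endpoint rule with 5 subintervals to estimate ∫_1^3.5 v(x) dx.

-43.125

Δx = 0.5.
Sum = 0.5·[0 + (-4.125) + (-12) + (-25.125) + (-45)] = -43.125.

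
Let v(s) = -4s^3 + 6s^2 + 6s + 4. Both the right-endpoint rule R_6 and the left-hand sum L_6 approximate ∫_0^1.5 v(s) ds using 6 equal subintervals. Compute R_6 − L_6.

2.25

R_6 = 15.515625.
L_6 = 13.265625.
R_6 − L_6 = 2.25.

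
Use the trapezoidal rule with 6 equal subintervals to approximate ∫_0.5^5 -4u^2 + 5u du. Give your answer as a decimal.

-106.3125

Δu = (5 − 0.5)/6 = 0.75.
f(0.5) = 1.5, f(1.25) = 0, f(2) = -6, f(2.75) = -16.5, f(3.5) = -31.5, f(4.25) = -51, f(5) = -75.
T_6 = (Δu/2)·[f(u_0) + 2f(u_1) + ... + 2f(u_{5}) + f(u_6)].
Sum = -106.3125.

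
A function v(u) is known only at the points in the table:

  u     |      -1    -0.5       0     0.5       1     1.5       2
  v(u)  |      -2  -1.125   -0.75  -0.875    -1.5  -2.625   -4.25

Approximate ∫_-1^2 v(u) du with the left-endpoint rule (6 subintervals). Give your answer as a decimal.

-4.4375

Δu = 0.5.
Sum = 0.5·[(-2) + (-1.125) + (-0.75) + (-0.875) + (-1.5) + (-2.625)] = -4.4375.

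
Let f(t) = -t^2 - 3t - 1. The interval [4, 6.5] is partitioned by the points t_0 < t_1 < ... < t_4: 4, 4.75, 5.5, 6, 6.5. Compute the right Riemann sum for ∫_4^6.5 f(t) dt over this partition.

-123.046875

Subinterval widths: 0.75, 0.75, 0.5, 0.5.
Right endpoints: 4.75, 5.5, 6, 6.5.
f(4.75) = -37.8125, f(5.5) = -47.75, f(6) = -55, f(6.5) = -62.75.
Sum = Σ Δt_i · f(t_i).
Sum = -123.046875.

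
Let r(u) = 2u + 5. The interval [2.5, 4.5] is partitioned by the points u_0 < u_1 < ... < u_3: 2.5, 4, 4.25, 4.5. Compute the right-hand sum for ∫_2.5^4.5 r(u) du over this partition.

Subinterval widths: 1.5, 0.25, 0.25.
Right endpoints: 4, 4.25, 4.5.
r(4) = 13, r(4.25) = 13.5, r(4.5) = 14.
Sum = Σ Δu_i · r(u_i).
Sum = 26.375.

26.375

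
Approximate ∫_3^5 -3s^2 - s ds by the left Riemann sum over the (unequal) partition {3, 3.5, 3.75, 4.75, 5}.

-89.109375

Subinterval widths: 0.5, 0.25, 1, 0.25.
Left endpoints: 3, 3.5, 3.75, 4.75.
f(3) = -30, f(3.5) = -40.25, f(3.75) = -45.9375, f(4.75) = -72.4375.
Sum = Σ Δs_i · f(s_i).
Sum = -89.109375.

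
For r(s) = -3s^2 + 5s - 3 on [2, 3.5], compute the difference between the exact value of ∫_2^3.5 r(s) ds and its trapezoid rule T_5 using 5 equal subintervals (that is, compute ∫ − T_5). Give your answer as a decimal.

Exact integral: ∫_2^3.5 r(s) ds = -18.75.
T_5 = -18.8175.
Error = -18.75 − (-18.8175) = 0.0675.

0.0675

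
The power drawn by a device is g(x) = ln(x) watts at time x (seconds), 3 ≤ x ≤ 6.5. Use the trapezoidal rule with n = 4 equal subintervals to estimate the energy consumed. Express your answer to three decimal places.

5.359

Δx = (6.5 − 3)/4 = 0.875.
g(3) ≈ 1.099, g(3.875) ≈ 1.355, g(4.75) ≈ 1.558, g(5.625) ≈ 1.727, g(6.5) ≈ 1.872.
T_4 = (Δx/2)·[g(x_0) + 2g(x_1) + 2g(x_2) + 2g(x_3) + g(x_4)].
Sum ≈ 5.359.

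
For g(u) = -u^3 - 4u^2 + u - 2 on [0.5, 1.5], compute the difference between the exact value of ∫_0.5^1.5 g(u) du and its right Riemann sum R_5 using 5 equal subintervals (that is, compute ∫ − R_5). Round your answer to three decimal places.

1.072

Exact integral: ∫_0.5^1.5 g(u) du ≈ -6.58333.
R_5 = -7.655.
Error ≈ -6.58333 − (-7.655) ≈ 1.072.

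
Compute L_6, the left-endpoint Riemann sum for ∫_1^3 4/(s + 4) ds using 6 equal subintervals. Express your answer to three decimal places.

Δs = (3 − 1)/6 = 1/3.
Left endpoints: 1, 4/3, 5/3, 2, 7/3, 8/3.
f(1) = 0.8, f(4/3) = 0.75, f(5/3) = 12/17, f(2) = 2/3, f(7/3) = 12/19, f(8/3) = 0.6.
Sum = Δs · [f(1) + f(4/3) + f(5/3) + ...].
Sum ≈ 1.385.

1.385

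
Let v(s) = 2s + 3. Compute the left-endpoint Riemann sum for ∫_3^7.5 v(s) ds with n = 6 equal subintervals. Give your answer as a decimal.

Δs = (7.5 − 3)/6 = 0.75.
Left endpoints: 3, 3.75, 4.5, 5.25, 6, 6.75.
v(3) = 9, v(3.75) = 10.5, v(4.5) = 12, v(5.25) = 13.5, v(6) = 15, v(6.75) = 16.5.
Sum = Δs · [v(3) + v(3.75) + v(4.5) + ...].
Sum = 57.375.

57.375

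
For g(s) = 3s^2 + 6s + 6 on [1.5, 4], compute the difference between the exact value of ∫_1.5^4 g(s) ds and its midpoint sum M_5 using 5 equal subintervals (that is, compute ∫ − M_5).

Exact integral: ∫_1.5^4 g(s) ds = 116.875.
M_5 = 116.71875.
Error = 116.875 − 116.71875 = 0.15625.

0.15625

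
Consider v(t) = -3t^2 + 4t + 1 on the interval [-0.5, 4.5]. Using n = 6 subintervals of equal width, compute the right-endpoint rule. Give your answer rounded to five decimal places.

-64.65278

Δt = (4.5 − (-0.5))/6 = 5/6.
Right endpoints: 1/3, 7/6, 2, 17/6, 11/3, 4.5.
v(1/3) = 2, v(7/6) = 19/12, v(2) = -3, v(17/6) = -11.75, v(11/3) = -74/3, v(4.5) = -41.75.
Sum = Δt · [v(1/3) + v(7/6) + v(2) + ...].
Sum ≈ -64.65278.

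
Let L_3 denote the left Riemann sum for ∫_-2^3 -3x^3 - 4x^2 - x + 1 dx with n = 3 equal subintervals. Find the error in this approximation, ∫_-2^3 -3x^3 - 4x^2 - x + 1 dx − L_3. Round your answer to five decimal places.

-88.65741

Exact integral: ∫_-2^3 f(x) dx ≈ -92.9166667.
L_3 ≈ -4.2592593.
Error ≈ -92.9166667 − (-4.2592593) ≈ -88.65741.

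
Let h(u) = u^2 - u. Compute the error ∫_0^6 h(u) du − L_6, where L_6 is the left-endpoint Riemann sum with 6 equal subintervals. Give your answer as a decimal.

14

Exact integral: ∫_0^6 h(u) du = 54.
L_6 = 40.
Error = 54 − 40 = 14.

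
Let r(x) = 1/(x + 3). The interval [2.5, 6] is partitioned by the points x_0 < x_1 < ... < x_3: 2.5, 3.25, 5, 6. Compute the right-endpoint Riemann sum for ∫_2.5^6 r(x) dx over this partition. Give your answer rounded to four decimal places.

0.4499

Subinterval widths: 0.75, 1.75, 1.
Right endpoints: 3.25, 5, 6.
r(3.25) = 0.16, r(5) = 0.125, r(6) = 1/9.
Sum = Σ Δx_i · r(x_i).
Sum ≈ 0.4499.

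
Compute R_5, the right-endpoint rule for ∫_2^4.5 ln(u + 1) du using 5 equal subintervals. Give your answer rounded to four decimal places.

3.7287

Δu = (4.5 − 2)/5 = 0.5.
Right endpoints: 2.5, 3, 3.5, 4, 4.5.
f(2.5) ≈ 1.2528, f(3) ≈ 1.3863, f(3.5) ≈ 1.5041, f(4) ≈ 1.6094, f(4.5) ≈ 1.7047.
Sum = Δu · [f(2.5) + f(3) + f(3.5) + f(4) + f(4.5)].
Sum ≈ 3.7287.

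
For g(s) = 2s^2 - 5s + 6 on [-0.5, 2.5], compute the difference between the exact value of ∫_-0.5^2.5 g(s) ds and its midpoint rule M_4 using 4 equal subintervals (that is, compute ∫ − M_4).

Exact integral: ∫_-0.5^2.5 g(s) ds = 13.5.
M_4 = 13.21875.
Error = 13.5 − 13.21875 = 0.28125.

0.28125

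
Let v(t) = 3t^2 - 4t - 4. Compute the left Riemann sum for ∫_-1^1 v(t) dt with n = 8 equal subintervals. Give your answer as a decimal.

Δt = (1 − (-1))/8 = 0.25.
Left endpoints: -1, -0.75, -0.5, -0.25, 0, 0.25, 0.5, 0.75.
v(-1) = 3, v(-0.75) = 0.6875, v(-0.5) = -1.25, v(-0.25) = -2.8125, v(0) = -4, v(0.25) = -4.8125, v(0.5) = -5.25, v(0.75) = -5.3125.
Sum = Δt · [v(-1) + v(-0.75) + v(-0.5) + ...].
Sum = -4.9375.

-4.9375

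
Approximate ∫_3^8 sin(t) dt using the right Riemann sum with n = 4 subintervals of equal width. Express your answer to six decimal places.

-0.201409

Δt = (8 − 3)/4 = 1.25.
Right endpoints: 4.25, 5.5, 6.75, 8.
f(4.25) ≈ -0.894989, f(5.5) ≈ -0.705540, f(6.75) ≈ 0.450044, f(8) ≈ 0.989358.
Sum = Δt · [f(4.25) + f(5.5) + f(6.75) + f(8)].
Sum ≈ -0.201409.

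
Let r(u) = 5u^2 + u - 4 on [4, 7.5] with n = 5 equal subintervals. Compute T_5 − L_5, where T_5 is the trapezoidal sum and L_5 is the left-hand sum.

T_5 = 604.0125.
L_5 = 532.35.
T_5 − L_5 = 71.6625.

71.6625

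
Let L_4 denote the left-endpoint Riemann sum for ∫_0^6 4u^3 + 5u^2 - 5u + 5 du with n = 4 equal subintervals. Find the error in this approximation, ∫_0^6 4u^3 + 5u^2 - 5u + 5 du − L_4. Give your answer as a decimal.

Exact integral: ∫_0^6 f(u) du = 1596.
L_4 = 927.75.
Error = 1596 − 927.75 = 668.25.

668.25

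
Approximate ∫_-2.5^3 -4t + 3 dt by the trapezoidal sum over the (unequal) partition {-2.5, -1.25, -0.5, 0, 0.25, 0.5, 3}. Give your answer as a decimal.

11

Subinterval widths: 1.25, 0.75, 0.5, 0.25, 0.25, 2.5.
f(-2.5) = 13, f(-1.25) = 8, f(-0.5) = 5, f(0) = 3, f(0.25) = 2, f(0.5) = 1, f(3) = -9.
On each subinterval the trapezoid contributes (Δt_i/2)·[f(t_{i-1}) + f(t_i)].
Sum = 11.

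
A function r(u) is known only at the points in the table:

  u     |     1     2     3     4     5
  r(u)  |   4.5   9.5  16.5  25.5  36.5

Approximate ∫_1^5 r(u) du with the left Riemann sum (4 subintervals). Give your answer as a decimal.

56

Δu = 1.
Sum = 1·[4.5 + 9.5 + 16.5 + 25.5] = 56.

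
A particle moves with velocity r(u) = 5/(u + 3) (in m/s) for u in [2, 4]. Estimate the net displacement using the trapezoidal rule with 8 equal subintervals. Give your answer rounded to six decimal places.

1.682871

Δu = (4 − 2)/8 = 0.25.
r(2) = 1, r(2.25) = 20/21, r(2.5) = 10/11, r(2.75) = 20/23, r(3) = 5/6, r(3.25) = 0.8, r(3.5) = 10/13, r(3.75) = 20/27, r(4) = 5/7.
T_8 = (Δu/2)·[r(u_0) + 2r(u_1) + ... + 2r(u_{7}) + r(u_8)].
Sum ≈ 1.682871.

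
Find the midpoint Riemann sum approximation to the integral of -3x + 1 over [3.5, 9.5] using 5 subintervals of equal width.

Δx = (9.5 − 3.5)/5 = 1.2.
Midpoints: 4.1, 5.3, 6.5, 7.7, 8.9.
f(4.1) = -11.3, f(5.3) = -14.9, f(6.5) = -18.5, f(7.7) = -22.1, f(8.9) = -25.7.
Sum = Δx · [f(4.1) + f(5.3) + f(6.5) + f(7.7) + f(8.9)].
Sum = -111.

-111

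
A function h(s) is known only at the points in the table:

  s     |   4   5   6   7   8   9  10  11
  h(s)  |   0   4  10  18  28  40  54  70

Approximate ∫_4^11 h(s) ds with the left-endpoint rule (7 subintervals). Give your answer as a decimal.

Δs = 1.
Sum = 1·[0 + 4 + 10 + 18 + 28 + 40 + 54] = 154.

154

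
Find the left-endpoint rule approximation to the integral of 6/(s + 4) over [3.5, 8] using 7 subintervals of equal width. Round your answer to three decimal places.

Δs = (8 − 3.5)/7 = 9/14.
Left endpoints: 3.5, 29/7, 67/14, 38/7, 85/14, 47/7, 103/14.
f(3.5) = 0.8, f(29/7) = 14/19, f(67/14) = 28/41, f(38/7) = 7/11, f(85/14) = 28/47, f(47/7) = 0.56, f(103/14) = 28/53.
Sum = Δs · [f(3.5) + f(29/7) + f(67/14) + ...].
Sum ≈ 2.919.

2.919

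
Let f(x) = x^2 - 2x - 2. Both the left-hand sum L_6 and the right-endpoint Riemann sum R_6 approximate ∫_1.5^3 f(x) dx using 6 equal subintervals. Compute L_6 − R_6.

-0.9375

L_6 = -2.328125.
R_6 = -1.390625.
L_6 − R_6 = -0.9375.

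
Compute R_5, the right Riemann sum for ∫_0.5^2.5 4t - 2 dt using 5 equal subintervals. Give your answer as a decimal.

Δt = (2.5 − 0.5)/5 = 0.4.
Right endpoints: 0.9, 1.3, 1.7, 2.1, 2.5.
f(0.9) = 1.6, f(1.3) = 3.2, f(1.7) = 4.8, f(2.1) = 6.4, f(2.5) = 8.
Sum = Δt · [f(0.9) + f(1.3) + f(1.7) + f(2.1) + f(2.5)].
Sum = 9.6.

9.6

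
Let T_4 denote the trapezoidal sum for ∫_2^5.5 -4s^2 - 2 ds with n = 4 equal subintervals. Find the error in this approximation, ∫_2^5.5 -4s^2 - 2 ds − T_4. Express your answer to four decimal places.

Exact integral: ∫_2^5.5 f(s) ds ≈ -218.166667.
T_4 = -219.953125.
Error ≈ -218.166667 − (-219.953125) ≈ 1.7865.

1.7865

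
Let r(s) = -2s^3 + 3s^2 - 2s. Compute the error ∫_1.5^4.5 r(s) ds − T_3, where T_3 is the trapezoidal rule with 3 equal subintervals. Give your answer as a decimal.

Exact integral: ∫_1.5^4.5 r(s) ds = -132.75.
T_3 = -140.25.
Error = -132.75 − (-140.25) = 7.5.

7.5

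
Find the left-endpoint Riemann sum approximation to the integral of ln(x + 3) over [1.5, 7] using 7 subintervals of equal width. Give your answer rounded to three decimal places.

10.438

Δx = (7 − 1.5)/7 = 11/14.
Left endpoints: 1.5, 16/7, 43/14, 27/7, 65/14, 38/7, 87/14.
f(1.5) ≈ 1.504, f(16/7) ≈ 1.665, f(43/14) ≈ 1.804, f(27/7) ≈ 1.925, f(65/14) ≈ 2.034, f(38/7) ≈ 2.132, f(87/14) ≈ 2.221.
Sum = Δx · [f(1.5) + f(16/7) + f(43/14) + ...].
Sum ≈ 10.438.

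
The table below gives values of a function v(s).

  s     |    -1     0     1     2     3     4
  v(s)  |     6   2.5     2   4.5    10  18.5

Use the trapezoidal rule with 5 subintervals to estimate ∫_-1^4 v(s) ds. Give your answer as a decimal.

31.25

Δs = 1.
T_5 = (1/2)·[6 + 2·2.5 + 2·2 + 2·4.5 + 2·10 + 18.5] = 31.25.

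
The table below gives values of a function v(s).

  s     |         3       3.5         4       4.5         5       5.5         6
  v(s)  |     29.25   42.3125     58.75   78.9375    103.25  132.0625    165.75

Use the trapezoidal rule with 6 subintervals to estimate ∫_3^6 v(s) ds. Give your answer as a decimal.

Δs = 0.5.
T_6 = (0.5/2)·[29.25 + 2·42.3125 + 2·58.75 + 2·78.9375 + 2·103.25 + 2·132.0625 + 165.75] = 256.40625.

256.40625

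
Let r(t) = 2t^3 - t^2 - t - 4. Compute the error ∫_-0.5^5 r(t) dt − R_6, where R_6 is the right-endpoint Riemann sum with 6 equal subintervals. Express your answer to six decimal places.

Exact integral: ∫_-0.5^5 r(t) dt ≈ 236.38541667.
R_6 ≈ 346.84693287.
Error ≈ 236.38541667 − 346.84693287 ≈ -110.461516.

-110.461516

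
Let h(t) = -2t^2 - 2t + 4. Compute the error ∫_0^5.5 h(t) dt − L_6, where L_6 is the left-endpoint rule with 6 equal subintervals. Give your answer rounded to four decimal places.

-31.2303

Exact integral: ∫_0^5.5 h(t) dt ≈ -119.166667.
L_6 ≈ -87.936343.
Error ≈ -119.166667 − (-87.936343) ≈ -31.2303.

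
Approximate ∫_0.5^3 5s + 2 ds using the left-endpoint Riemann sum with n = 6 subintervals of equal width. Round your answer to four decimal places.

Δs = (3 − 0.5)/6 = 5/12.
Left endpoints: 0.5, 11/12, 4/3, 1.75, 13/6, 31/12.
f(0.5) = 4.5, f(11/12) = 79/12, f(4/3) = 26/3, f(1.75) = 10.75, f(13/6) = 77/6, f(31/12) = 179/12.
Sum = Δs · [f(0.5) + f(11/12) + f(4/3) + ...].
Sum ≈ 24.2708.

24.2708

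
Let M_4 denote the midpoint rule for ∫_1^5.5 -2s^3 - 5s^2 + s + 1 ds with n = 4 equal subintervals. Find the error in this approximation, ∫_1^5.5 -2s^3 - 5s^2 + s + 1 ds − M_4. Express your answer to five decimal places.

Exact integral: ∫_1^5.5 f(s) ds = -713.53125.
M_4 ≈ -701.9033203.
Error ≈ -713.53125 − (-701.9033203) ≈ -11.62793.

-11.62793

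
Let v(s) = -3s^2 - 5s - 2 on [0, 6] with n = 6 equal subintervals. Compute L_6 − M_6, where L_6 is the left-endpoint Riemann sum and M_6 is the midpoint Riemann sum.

L_6 = -252.
M_6 = -316.5.
L_6 − M_6 = 64.5.

64.5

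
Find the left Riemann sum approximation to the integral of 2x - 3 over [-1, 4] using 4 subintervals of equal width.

-6.25

Δx = (4 − (-1))/4 = 1.25.
Left endpoints: -1, 0.25, 1.5, 2.75.
f(-1) = -5, f(0.25) = -2.5, f(1.5) = 0, f(2.75) = 2.5.
Sum = Δx · [f(-1) + f(0.25) + f(1.5) + f(2.75)].
Sum = -6.25.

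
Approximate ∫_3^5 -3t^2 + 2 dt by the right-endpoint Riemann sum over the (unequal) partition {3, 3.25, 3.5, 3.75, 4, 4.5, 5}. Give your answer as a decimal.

-103.53125

Subinterval widths: 0.25, 0.25, 0.25, 0.25, 0.5, 0.5.
Right endpoints: 3.25, 3.5, 3.75, 4, 4.5, 5.
f(3.25) = -29.6875, f(3.5) = -34.75, f(3.75) = -40.1875, f(4) = -46, f(4.5) = -58.75, f(5) = -73.
Sum = Σ Δt_i · f(t_i).
Sum = -103.53125.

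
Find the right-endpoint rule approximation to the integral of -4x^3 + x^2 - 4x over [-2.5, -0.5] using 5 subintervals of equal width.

41.98

Δx = (-0.5 − (-2.5))/5 = 0.4.
Right endpoints: -2.1, -1.7, -1.3, -0.9, -0.5.
f(-2.1) = 49.854, f(-1.7) = 29.342, f(-1.3) = 15.678, f(-0.9) = 7.326, f(-0.5) = 2.75.
Sum = Δx · [f(-2.1) + f(-1.7) + f(-1.3) + f(-0.9) + f(-0.5)].
Sum = 41.98.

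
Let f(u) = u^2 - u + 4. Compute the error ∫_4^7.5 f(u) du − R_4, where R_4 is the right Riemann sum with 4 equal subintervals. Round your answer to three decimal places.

-16.525

Exact integral: ∫_4^7.5 f(u) du ≈ 113.16667.
R_4 = 129.69140625.
Error ≈ 113.16667 − 129.69140625 ≈ -16.525.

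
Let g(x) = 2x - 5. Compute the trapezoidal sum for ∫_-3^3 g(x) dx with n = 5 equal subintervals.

Δx = (3 − (-3))/5 = 1.2.
g(-3) = -11, g(-1.8) = -8.6, g(-0.6) = -6.2, g(0.6) = -3.8, g(1.8) = -1.4, g(3) = 1.
T_5 = (Δx/2)·[g(x_0) + 2g(x_1) + ... + 2g(x_{4}) + g(x_5)].
Sum = -30.

-30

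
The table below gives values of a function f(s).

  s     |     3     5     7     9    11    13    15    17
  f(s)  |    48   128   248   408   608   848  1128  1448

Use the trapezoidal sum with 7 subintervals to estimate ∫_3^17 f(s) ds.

8232

Δs = 2.
T_7 = (2/2)·[48 + 2·128 + 2·248 + 2·408 + 2·608 + 2·848 + 2·1128 + 1448] = 8232.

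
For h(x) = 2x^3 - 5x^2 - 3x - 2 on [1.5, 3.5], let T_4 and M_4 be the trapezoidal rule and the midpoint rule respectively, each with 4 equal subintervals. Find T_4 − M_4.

T_4 = -11.5.
M_4 = -12.75.
T_4 − M_4 = 1.25.

1.25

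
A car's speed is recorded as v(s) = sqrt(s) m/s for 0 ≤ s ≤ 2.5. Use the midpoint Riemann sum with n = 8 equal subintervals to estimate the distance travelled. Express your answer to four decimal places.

2.6446

Δs = (2.5 − 0)/8 = 0.3125.
Midpoints: 0.15625, 0.46875, 0.78125, 1.09375, 1.40625, 1.71875, 2.03125, 2.34375.
v(0.15625) ≈ 0.3953, v(0.46875) ≈ 0.6847, v(0.78125) ≈ 0.8839, v(1.09375) ≈ 1.0458, v(1.40625) ≈ 1.1859, v(1.71875) ≈ 1.3110, v(2.03125) ≈ 1.4252, v(2.34375) ≈ 1.5309.
Sum = Δs · [v(0.15625) + v(0.46875) + v(0.78125) + ...].
Sum ≈ 2.6446.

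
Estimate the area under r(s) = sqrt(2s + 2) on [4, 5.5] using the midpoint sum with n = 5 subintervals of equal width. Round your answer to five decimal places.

5.08328

Δs = (5.5 − 4)/5 = 0.3.
Midpoints: 4.15, 4.45, 4.75, 5.05, 5.35.
r(4.15) ≈ 3.20936, r(4.45) ≈ 3.30151, r(4.75) ≈ 3.39116, r(5.05) ≈ 3.47851, r(5.35) ≈ 3.56371.
Sum = Δs · [r(4.15) + r(4.45) + r(4.75) + r(5.05) + r(5.35)].
Sum ≈ 5.08328.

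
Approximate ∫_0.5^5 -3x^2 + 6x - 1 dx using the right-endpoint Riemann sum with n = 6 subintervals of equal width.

Δx = (5 − 0.5)/6 = 0.75.
Right endpoints: 1.25, 2, 2.75, 3.5, 4.25, 5.
f(1.25) = 1.8125, f(2) = -1, f(2.75) = -7.1875, f(3.5) = -16.75, f(4.25) = -29.6875, f(5) = -46.
Sum = Δx · [f(1.25) + f(2) + f(2.75) + ...].
Sum = -74.109375.

-74.109375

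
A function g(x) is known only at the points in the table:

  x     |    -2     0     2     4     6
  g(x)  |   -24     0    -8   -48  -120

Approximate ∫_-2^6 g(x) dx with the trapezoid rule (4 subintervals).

Δx = 2.
T_4 = (2/2)·[(-24) + 2·0 + 2·(-8) + 2·(-48) + (-120)] = -256.

-256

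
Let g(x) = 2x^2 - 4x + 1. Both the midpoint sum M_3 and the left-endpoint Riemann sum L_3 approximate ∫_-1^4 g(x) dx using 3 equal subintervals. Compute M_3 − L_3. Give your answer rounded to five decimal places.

M_3 ≈ 16.0185185.
L_3 ≈ 14.6296296.
M_3 − L_3 ≈ 1.38889.

1.38889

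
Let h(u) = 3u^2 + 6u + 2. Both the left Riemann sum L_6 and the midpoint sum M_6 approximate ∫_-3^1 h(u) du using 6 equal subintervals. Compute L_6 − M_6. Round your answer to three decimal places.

1.333

L_6 ≈ 12.88889.
M_6 ≈ 11.55556.
L_6 − M_6 ≈ 1.333.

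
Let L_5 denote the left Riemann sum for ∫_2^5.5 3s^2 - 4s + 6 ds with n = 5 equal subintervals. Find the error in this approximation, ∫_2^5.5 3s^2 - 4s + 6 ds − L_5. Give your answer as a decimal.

Exact integral: ∫_2^5.5 f(s) ds = 126.875.
L_5 = 105.07.
Error = 126.875 − 105.07 = 21.805.

21.805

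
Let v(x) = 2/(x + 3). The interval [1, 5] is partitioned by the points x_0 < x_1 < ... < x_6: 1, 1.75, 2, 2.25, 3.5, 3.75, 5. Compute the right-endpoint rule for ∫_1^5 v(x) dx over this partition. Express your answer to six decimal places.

Subinterval widths: 0.75, 0.25, 0.25, 1.25, 0.25, 1.25.
Right endpoints: 1.75, 2, 2.25, 3.5, 3.75, 5.
v(1.75) = 8/19, v(2) = 0.4, v(2.25) = 8/21, v(3.5) = 4/13, v(3.75) = 8/27, v(5) = 0.25.
Sum = Σ Δx_i · v(x_i).
Sum ≈ 1.282217.

1.282217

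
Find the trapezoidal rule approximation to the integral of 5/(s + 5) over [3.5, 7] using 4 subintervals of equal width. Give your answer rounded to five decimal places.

1.72640

Δs = (7 − 3.5)/4 = 0.875.
f(3.5) = 10/17, f(4.375) = 8/15, f(5.25) = 20/41, f(6.125) = 40/89, f(7) = 5/12.
T_4 = (Δs/2)·[f(s_0) + 2f(s_1) + 2f(s_2) + 2f(s_3) + f(s_4)].
Sum ≈ 1.72640.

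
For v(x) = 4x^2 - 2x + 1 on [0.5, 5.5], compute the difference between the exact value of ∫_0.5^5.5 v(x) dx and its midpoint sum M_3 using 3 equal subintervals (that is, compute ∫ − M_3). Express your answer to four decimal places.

Exact integral: ∫_0.5^5.5 v(x) dx ≈ 196.666667.
M_3 ≈ 192.037037.
Error ≈ 196.666667 − 192.037037 ≈ 4.6296.

4.6296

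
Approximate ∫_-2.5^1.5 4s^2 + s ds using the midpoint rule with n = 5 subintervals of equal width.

22.48

Δs = (1.5 − (-2.5))/5 = 0.8.
Midpoints: -2.1, -1.3, -0.5, 0.3, 1.1.
f(-2.1) = 15.54, f(-1.3) = 5.46, f(-0.5) = 0.5, f(0.3) = 0.66, f(1.1) = 5.94.
Sum = Δs · [f(-2.1) + f(-1.3) + f(-0.5) + f(0.3) + f(1.1)].
Sum = 22.48.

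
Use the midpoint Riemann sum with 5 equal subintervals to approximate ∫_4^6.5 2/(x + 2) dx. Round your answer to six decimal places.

Δx = (6.5 − 4)/5 = 0.5.
Midpoints: 4.25, 4.75, 5.25, 5.75, 6.25.
f(4.25) = 0.32, f(4.75) = 8/27, f(5.25) = 8/29, f(5.75) = 8/31, f(6.25) = 8/33.
Sum = Δx · [f(4.25) + f(4.75) + f(5.25) + f(5.75) + f(6.25)].
Sum ≈ 0.696324.

0.696324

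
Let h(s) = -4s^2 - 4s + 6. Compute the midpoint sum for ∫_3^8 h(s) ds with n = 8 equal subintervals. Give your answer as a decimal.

Δs = (8 − 3)/8 = 0.625.
Midpoints: 3.3125, 3.9375, 4.5625, 5.1875, 5.8125, 6.4375, 7.0625, 7.6875.
h(3.3125) = -51.140625, h(3.9375) = -71.765625, h(4.5625) = -95.515625, h(5.1875) = -122.390625, h(5.8125) = -152.390625, h(6.4375) = -185.515625, h(7.0625) = -221.765625, h(7.6875) = -261.140625.
Sum = Δs · [h(3.3125) + h(3.9375) + h(4.5625) + ...].
Sum = -726.015625.

-726.015625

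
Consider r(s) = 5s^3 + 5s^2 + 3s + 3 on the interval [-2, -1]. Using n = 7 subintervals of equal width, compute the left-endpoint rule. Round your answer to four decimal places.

-10.2857

Δs = (-1 − (-2))/7 = 1/7.
Left endpoints: -2, -13/7, -12/7, -11/7, -10/7, -9/7, -8/7.
r(-2) = -23, r(-13/7) = -5952/343, r(-12/7) = -4335/343, r(-11/7) = -3008/343, r(-10/7) = -1941/343, r(-9/7) = -1104/343, r(-8/7) = -467/343.
Sum = Δs · [r(-2) + r(-13/7) + r(-12/7) + ...].
Sum ≈ -10.2857.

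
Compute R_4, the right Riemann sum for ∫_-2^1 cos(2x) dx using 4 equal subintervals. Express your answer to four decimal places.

Δx = (1 − (-2))/4 = 0.75.
Right endpoints: -1.25, -0.5, 0.25, 1.
f(-1.25) ≈ -0.8011, f(-0.5) ≈ 0.5403, f(0.25) ≈ 0.8776, f(1) ≈ -0.4161.
Sum = Δx · [f(-1.25) + f(-0.5) + f(0.25) + f(1)].
Sum ≈ 0.1504.

0.1504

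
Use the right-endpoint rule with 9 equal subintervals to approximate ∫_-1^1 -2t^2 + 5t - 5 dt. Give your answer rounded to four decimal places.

-10.2551

Δt = (1 − (-1))/9 = 2/9.
Right endpoints: -7/9, -5/9, -1/3, -1/9, 1/9, 1/3, 5/9, 7/9, 1.
f(-7/9) = -818/81, f(-5/9) = -680/81, f(-1/3) = -62/9, f(-1/9) = -452/81, f(1/9) = -362/81, f(1/3) = -32/9, f(5/9) = -230/81, f(7/9) = -188/81, f(1) = -2.
Sum = Δt · [f(-7/9) + f(-5/9) + f(-1/3) + ...].
Sum ≈ -10.2551.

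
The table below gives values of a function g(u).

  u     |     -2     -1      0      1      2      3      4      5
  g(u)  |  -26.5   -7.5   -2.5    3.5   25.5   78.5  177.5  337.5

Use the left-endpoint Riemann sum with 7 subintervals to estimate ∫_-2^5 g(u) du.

Δu = 1.
Sum = 1·[(-26.5) + (-7.5) + (-2.5) + 3.5 + 25.5 + 78.5 + 177.5] = 248.5.

248.5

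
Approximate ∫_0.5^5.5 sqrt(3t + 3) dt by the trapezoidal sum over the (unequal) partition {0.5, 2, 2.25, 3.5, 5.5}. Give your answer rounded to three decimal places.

16.944

Subinterval widths: 1.5, 0.25, 1.25, 2.
f(0.5) ≈ 2.121, f(2) ≈ 3.000, f(2.25) ≈ 3.122, f(3.5) ≈ 3.674, f(5.5) ≈ 4.416.
On each subinterval the trapezoid contributes (Δt_i/2)·[f(t_{i-1}) + f(t_i)].
Sum ≈ 16.944.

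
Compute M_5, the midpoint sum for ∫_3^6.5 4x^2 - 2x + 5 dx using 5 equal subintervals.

313.845

Δx = (6.5 − 3)/5 = 0.7.
Midpoints: 3.35, 4.05, 4.75, 5.45, 6.15.
f(3.35) = 43.19, f(4.05) = 62.51, f(4.75) = 85.75, f(5.45) = 112.91, f(6.15) = 143.99.
Sum = Δx · [f(3.35) + f(4.05) + f(4.75) + f(5.45) + f(6.15)].
Sum = 313.845.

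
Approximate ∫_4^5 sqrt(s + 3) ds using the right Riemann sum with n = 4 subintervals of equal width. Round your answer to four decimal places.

2.7609

Δs = (5 − 4)/4 = 0.25.
Right endpoints: 4.25, 4.5, 4.75, 5.
f(4.25) ≈ 2.6926, f(4.5) ≈ 2.7386, f(4.75) ≈ 2.7839, f(5) ≈ 2.8284.
Sum = Δs · [f(4.25) + f(4.5) + f(4.75) + f(5)].
Sum ≈ 2.7609.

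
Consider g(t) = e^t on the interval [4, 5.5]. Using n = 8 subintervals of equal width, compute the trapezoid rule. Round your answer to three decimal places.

Δt = (5.5 − 4)/8 = 0.1875.
g(4) ≈ 54.598, g(4.1875) ≈ 65.858, g(4.375) ≈ 79.440, g(4.5625) ≈ 95.823, g(4.75) ≈ 115.584, g(4.9375) ≈ 139.421, g(5.125) ≈ 168.174, g(5.3125) ≈ 202.857, g(5.5) ≈ 244.692.
T_8 = (Δt/2)·[g(t_0) + 2g(t_1) + ... + 2g(t_{7}) + g(t_8)].
Sum ≈ 190.650.

190.650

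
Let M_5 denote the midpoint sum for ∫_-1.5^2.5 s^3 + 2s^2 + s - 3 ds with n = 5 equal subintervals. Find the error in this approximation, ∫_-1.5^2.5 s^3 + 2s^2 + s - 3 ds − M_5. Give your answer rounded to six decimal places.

Exact integral: ∫_-1.5^2.5 f(s) ds ≈ 11.16666667.
M_5 = 10.42.
Error ≈ 11.16666667 − 10.42 ≈ 0.746667.

0.746667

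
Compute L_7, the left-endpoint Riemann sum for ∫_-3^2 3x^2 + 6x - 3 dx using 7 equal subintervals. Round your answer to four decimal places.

Δx = (2 − (-3))/7 = 5/7.
Left endpoints: -3, -16/7, -11/7, -6/7, -1/7, 4/7, 9/7.
f(-3) = 6, f(-16/7) = -51/49, f(-11/7) = -246/49, f(-6/7) = -291/49, f(-1/7) = -186/49, f(4/7) = 69/49, f(9/7) = 474/49.
Sum = Δx · [f(-3) + f(-16/7) + f(-11/7) + ...].
Sum ≈ 0.9184.

0.9184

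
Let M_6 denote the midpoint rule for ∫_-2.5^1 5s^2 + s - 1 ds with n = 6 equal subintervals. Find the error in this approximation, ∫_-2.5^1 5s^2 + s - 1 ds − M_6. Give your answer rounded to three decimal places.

Exact integral: ∫_-2.5^1 f(s) ds ≈ 21.58333.
M_6 ≈ 21.08709.
Error ≈ 21.58333 − 21.08709 ≈ 0.496.

0.496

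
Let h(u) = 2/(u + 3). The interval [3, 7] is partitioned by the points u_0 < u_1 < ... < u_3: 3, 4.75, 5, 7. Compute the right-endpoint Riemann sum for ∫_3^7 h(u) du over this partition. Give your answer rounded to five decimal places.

Subinterval widths: 1.75, 0.25, 2.
Right endpoints: 4.75, 5, 7.
h(4.75) = 8/31, h(5) = 0.25, h(7) = 0.2.
Sum = Σ Δu_i · h(u_i).
Sum ≈ 0.91411.

0.91411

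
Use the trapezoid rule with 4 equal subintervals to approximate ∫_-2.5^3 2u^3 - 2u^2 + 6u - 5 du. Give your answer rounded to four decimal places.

-27.5645

Δu = (3 − (-2.5))/4 = 1.375.
f(-2.5) = -63.75, f(-1.125) = -17.12890625, f(0.25) = -3.59375, f(1.625) = 8.05078125, f(3) = 49.
T_4 = (Δu/2)·[f(u_0) + 2f(u_1) + 2f(u_2) + 2f(u_3) + f(u_4)].
Sum ≈ -27.5645.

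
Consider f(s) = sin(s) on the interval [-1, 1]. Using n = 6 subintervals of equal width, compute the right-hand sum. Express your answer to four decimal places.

Δs = (1 − (-1))/6 = 1/3.
Right endpoints: -2/3, -1/3, 0, 1/3, 2/3, 1.
f(-2/3) ≈ -0.6184, f(-1/3) ≈ -0.3272, f(0) ≈ 0.0000, f(1/3) ≈ 0.3272, f(2/3) ≈ 0.6184, f(1) ≈ 0.8415.
Sum = Δs · [f(-2/3) + f(-1/3) + f(0) + ...].
Sum ≈ 0.2805.

0.2805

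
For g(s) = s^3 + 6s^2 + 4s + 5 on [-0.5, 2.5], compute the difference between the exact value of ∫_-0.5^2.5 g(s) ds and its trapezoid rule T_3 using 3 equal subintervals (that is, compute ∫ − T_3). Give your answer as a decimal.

Exact integral: ∫_-0.5^2.5 g(s) ds = 68.25.
T_3 = 72.75.
Error = 68.25 − 72.75 = -4.5.

-4.5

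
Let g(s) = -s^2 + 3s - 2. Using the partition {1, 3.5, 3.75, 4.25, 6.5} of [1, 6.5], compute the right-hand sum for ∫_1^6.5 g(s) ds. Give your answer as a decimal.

-69.921875

Subinterval widths: 2.5, 0.25, 0.5, 2.25.
Right endpoints: 3.5, 3.75, 4.25, 6.5.
g(3.5) = -3.75, g(3.75) = -4.8125, g(4.25) = -7.3125, g(6.5) = -24.75.
Sum = Σ Δs_i · g(s_i).
Sum = -69.921875.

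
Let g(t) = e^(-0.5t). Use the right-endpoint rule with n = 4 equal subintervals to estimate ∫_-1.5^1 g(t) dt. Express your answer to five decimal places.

Δt = (1 − (-1.5))/4 = 0.625.
Right endpoints: -0.875, -0.25, 0.375, 1.
g(-0.875) ≈ 1.54883, g(-0.25) ≈ 1.13315, g(0.375) ≈ 0.82903, g(1) ≈ 0.60653.
Sum = Δt · [g(-0.875) + g(-0.25) + g(0.375) + g(1)].
Sum ≈ 2.57346.

2.57346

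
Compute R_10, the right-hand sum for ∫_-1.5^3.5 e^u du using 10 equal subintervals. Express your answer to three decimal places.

Δu = (3.5 − (-1.5))/10 = 0.5.
Right endpoints: -1, -0.5, 0, 0.5, 1, 1.5, 2, 2.5, 3, 3.5.
f(-1) ≈ 0.368, f(-0.5) ≈ 0.607, f(0) ≈ 1.000, f(0.5) ≈ 1.649, f(1) ≈ 2.718, f(1.5) ≈ 4.482, f(2) ≈ 7.389, f(2.5) ≈ 12.182, f(3) ≈ 20.086, f(3.5) ≈ 33.115.
Sum = Δu · [f(-1) + f(-0.5) + f(0) + ...].
Sum ≈ 41.798.

41.798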